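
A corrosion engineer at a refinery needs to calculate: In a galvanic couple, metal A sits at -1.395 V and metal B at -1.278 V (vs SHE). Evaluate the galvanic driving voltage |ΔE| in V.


Driving voltage is the absolute potential difference.
|ΔE| = |-1.395 − (-1.278)| = 0.117 V

0.117 V


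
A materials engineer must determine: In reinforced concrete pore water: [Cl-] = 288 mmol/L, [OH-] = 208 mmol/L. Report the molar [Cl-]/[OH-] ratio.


Threshold parameter = [Cl-] / [OH-] (molar basis; both in mmol/L, so units cancel)
Ratio = 288 / 208 = 1.38

1.38


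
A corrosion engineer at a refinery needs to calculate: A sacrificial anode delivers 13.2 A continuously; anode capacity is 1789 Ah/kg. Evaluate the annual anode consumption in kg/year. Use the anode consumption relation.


Annual consumption = current * hours per year / capacity
Rate = 13.2 * 8760 / 1789 = 64.6 kg/year

64.6 kg/year


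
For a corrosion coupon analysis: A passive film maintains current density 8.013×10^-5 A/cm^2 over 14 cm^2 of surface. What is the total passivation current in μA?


I = i_pass * A, then convert A → μA (×10^6)
I = 8.013×10^-5 * 14 * 10^6 = 1121.82 μA

1121.82 μA


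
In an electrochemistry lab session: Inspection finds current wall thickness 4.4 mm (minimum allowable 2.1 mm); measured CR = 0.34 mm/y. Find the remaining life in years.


Apply the remaining-life relation: RL = (t_current − t_min) / CR
RL = (4.4 − 2.1) / 0.34 = 2.3 / 0.34 = 6.8 years

6.8 years


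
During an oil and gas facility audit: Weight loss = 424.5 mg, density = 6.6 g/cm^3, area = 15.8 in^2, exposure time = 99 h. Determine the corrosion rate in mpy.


Apply the mpy weight-loss relation: CR = 534 * W / (D * A * T)
Numerator: 534 * 424.5 = 226683.0
Denominator: 6.6 * 15.8 * 99 = 10323.72
CR = 226683.0 / 10323.72 = 21.95749 mpy

21.95749 mpy


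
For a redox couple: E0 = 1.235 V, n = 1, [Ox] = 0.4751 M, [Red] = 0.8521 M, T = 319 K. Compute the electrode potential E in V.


Apply the Nernst equation: E = E0 + (RT/nF)*ln([Ox]/[Red])
Step 1: RT/nF = 8.314*319/(1*96485) = 0.02748786 V
Step 2: [Ox]/[Red] = 0.4751/0.8521 = 0.557564
Step 3: ln(0.557564) = -0.584178
Step 4: correction = 0.02748786 * -0.584178 = -0.016 V
E = 1.235 + -0.016 = 1.219 V

1.219 V


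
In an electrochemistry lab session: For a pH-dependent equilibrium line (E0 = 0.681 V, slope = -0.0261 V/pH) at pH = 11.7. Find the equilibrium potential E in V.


Apply the Pourbaix line equation: E = E0 + slope*pH
E = 0.681 + (-0.0261)*11.7 = 0.681 + (-0.30537) = 0.37563 V
Rounded to 3 decimal places: E = 0.376 V

0.376 V


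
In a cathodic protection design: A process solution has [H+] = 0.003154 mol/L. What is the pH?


pH = −log10[H+]
pH = −log10(0.003154) = 2.5

2.5


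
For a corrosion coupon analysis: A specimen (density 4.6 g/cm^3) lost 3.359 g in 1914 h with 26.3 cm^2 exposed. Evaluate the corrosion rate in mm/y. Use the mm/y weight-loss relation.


Apply the mm/y weight-loss relation: CR = 87600 * W / (D * A * T)
Numerator: 87600 * 3.359 = 294248.4
Denominator: 4.6 * 26.3 * 1914 = 231555.72
CR = 294248.4 / 231555.72 = 1.270746 mm/y

1.270746 mm/y


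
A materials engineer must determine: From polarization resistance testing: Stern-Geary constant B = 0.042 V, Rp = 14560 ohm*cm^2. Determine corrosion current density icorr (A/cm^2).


Apply the Stern-Geary relation: icorr = B / Rp
icorr = 0.042 / 14560 = 2.885×10^-6 A/cm^2

2.885×10^-6 A/cm^2


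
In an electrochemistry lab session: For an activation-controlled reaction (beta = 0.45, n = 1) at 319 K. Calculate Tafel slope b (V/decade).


Apply the Tafel slope relation: b = 2.303*R*T/(beta*n*F)
Numerator: 2.303 * 8.314 * 319 = 6107.94
Denominator: 0.45 * 1 * 96485 = 43418.25
b = 6107.94 / 43418.25 = 0.1407 V/decade

0.1407 V/decade


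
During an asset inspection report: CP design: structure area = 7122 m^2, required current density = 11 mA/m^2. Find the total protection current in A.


I = area * current density, then convert mA → A (÷1000)
I = 7122 * 11 / 1000 = 78.34 A

78.34 A


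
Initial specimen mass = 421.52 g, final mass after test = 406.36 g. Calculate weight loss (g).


Weight loss = initial − final
WL = 421.52 − 406.36 = 15.16 g

15.16 g


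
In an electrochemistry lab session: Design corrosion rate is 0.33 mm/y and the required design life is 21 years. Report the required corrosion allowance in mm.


Corrosion allowance = CR × design life
CA = 0.33 * 21 = 6.93 mm

6.93 mm


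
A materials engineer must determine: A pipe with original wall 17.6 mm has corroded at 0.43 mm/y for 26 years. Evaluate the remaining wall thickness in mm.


Remaining wall = original − CR × time
t = 17.6 − 0.43*26 = 17.6 − 11.18 = 6.42 mm

6.42 mm


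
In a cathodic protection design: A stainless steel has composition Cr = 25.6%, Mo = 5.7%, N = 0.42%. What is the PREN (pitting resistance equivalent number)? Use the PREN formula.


Apply the PREN formula: PREN = Cr + 3.3*Mo + 16*N
PREN = 25.6 + 3.3*5.7 + 16*0.42
PREN = 25.6 + 18.81 + 6.72 = 51.13

51.13


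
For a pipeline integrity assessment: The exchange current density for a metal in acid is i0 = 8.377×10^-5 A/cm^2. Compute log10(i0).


i0 = 8.377×10^-5 A/cm^2
log10(i0) = -4.077

-4.077


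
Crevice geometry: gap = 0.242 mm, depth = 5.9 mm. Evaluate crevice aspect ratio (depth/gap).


Aspect ratio = depth / gap
Ratio = 5.9 / 0.242 = 24.4

24.4


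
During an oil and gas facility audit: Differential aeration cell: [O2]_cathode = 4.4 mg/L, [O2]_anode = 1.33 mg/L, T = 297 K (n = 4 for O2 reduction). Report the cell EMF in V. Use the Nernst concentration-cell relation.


Apply the Nernst concentration-cell relation: E = (RT/nF)*ln(C_cathode/C_anode)
RT/nF = 8.314*297/(4*96485) = 0.00639804 V
ln(4.4/1.33) = 1.19643
E = 0.00639804 * 1.19643 = 0.00765 V

0.00765 V


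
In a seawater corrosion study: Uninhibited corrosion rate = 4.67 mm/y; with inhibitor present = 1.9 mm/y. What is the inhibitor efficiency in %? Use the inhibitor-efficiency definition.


Apply the inhibitor-efficiency definition: IE = (CR_blank − CR_inh)/CR_blank × 100
IE = (4.67 − 1.9) / 4.67 × 100
IE = 2.77 / 4.67 × 100 = 59.3 %

59.3 %


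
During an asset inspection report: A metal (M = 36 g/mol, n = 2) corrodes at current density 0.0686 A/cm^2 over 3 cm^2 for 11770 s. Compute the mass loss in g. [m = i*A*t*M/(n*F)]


Apply Faraday's law: m = i*A*t*M / (n*F)
Total charge passed Q = i*A*t = 0.0686*3*11770 = 2422.266 C
m = Q*M/(n*F) = 2422.266*36/(2*96485) = 0.45189 g

0.45189 g


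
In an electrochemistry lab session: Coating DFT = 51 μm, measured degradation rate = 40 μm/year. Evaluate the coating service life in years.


Service life = thickness / degradation rate
Life = 51 / 40 = 1.3 years

1.3 years


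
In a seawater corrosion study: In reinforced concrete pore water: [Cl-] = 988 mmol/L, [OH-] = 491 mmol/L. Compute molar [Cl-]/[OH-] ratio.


Threshold parameter = [Cl-] / [OH-] (molar basis; both in mmol/L, so units cancel)
Ratio = 988 / 491 = 2.01

2.01


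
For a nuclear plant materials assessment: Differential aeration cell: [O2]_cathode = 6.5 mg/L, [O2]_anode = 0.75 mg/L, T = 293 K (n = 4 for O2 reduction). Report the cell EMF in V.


Apply the Nernst concentration-cell relation: E = (RT/nF)*ln(C_cathode/C_anode)
RT/nF = 8.314*293/(4*96485) = 0.00631187 V
ln(6.5/0.75) = 2.15948
E = 0.00631187 * 2.15948 = 0.01363 V

0.01363 V


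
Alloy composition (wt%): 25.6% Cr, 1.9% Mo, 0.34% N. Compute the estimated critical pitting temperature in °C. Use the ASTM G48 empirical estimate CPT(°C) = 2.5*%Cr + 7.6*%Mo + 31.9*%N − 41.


Apply the ASTM G48 empirical CPT estimate: CPT(°C) = 2.5*%Cr + 7.6*%Mo + 31.9*%N − 41
2.5*25.6 = 64; 7.6*1.9 = 14.44; 31.9*0.34 = 10.846
CPT = 64 + 14.44 + 10.846 − 41 = 48.286 °C
Rounded to 0.1 °C: CPT ≈ 48.3 °C

48.3 °C


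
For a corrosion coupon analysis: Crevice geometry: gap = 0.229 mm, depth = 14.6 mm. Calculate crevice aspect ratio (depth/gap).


Aspect ratio = depth / gap
Ratio = 14.6 / 0.229 = 63.8

63.8


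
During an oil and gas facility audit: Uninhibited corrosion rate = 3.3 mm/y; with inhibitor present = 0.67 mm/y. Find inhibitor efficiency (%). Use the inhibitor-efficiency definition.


Apply the inhibitor-efficiency definition: IE = (CR_blank − CR_inh)/CR_blank × 100
IE = (3.3 − 0.67) / 3.3 × 100
IE = 2.63 / 3.3 × 100 = 79.7 %

79.7 %


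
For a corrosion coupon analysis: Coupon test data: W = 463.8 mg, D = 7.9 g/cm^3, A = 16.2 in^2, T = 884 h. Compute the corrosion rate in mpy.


Apply the mpy weight-loss relation: CR = 534 * W / (D * A * T)
Numerator: 534 * 463.8 = 247669.2
Denominator: 7.9 * 16.2 * 884 = 113134.32
CR = 247669.2 / 113134.32 = 2.189 mpy

2.189 mpy


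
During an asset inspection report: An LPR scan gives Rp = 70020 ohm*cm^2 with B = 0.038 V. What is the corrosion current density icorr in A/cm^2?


Apply the Stern-Geary relation: icorr = B / Rp
icorr = 0.038 / 70020 = 5.427×10^-7 A/cm^2

5.427×10^-7 A/cm^2


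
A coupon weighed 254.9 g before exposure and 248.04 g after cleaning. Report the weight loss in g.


Weight loss = initial − final
WL = 254.9 − 248.04 = 6.86 g

6.86 g


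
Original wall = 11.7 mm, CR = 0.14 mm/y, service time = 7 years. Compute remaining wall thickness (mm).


Remaining wall = original − CR × time
t = 11.7 − 0.14*7 = 11.7 − 0.98 = 10.72 mm

10.72 mm


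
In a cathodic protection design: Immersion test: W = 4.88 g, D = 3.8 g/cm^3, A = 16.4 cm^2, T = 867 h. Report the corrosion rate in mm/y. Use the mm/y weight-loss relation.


Apply the mm/y weight-loss relation: CR = 87600 * W / (D * A * T)
Numerator: 87600 * 4.88 = 427488.0
Denominator: 3.8 * 16.4 * 867 = 54031.44
CR = 427488.0 / 54031.44 = 7.9118 mm/y

7.9118 mm/y


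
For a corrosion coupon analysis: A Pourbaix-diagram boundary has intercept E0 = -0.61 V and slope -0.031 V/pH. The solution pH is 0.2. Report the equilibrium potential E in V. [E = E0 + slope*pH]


Apply the Pourbaix line equation: E = E0 + slope*pH
E = -0.61 + (-0.031)*0.2 = -0.61 + (-0.0062) = -0.6162 V
Rounded to 3 decimal places: E = -0.616 V

-0.616 V


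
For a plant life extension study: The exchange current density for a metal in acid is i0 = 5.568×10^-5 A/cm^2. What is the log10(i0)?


i0 = 5.568×10^-5 A/cm^2
log10(i0) = -4.254

-4.254


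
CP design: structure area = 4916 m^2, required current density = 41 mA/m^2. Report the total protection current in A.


I = area * current density, then convert mA → A (÷1000)
I = 4916 * 41 / 1000 = 201.56 A

201.56 A


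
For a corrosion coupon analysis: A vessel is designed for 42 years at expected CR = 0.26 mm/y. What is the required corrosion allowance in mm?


Corrosion allowance = CR × design life
CA = 0.26 * 42 = 10.92 mm

10.92 mm


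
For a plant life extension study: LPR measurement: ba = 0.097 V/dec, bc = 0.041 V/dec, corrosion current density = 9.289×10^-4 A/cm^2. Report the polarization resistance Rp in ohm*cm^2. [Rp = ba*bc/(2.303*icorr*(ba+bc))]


Apply the Stern-Geary equation: Rp = ba*bc / (2.303*icorr*(ba+bc))
ba*bc = 0.097*0.041 = 0.003977
ba+bc = 0.138; 2.303*icorr*(ba+bc) = 2.303*9.289×10^-4*0.138 = 2.9521742×10^-4
Rp = 0.003977 / 2.9521742×10^-4 = 13.5 ohm*cm^2

13.5 ohm*cm^2


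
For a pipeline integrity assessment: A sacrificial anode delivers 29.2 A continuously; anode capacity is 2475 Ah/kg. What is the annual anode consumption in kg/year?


Annual consumption = current * hours per year / capacity
Rate = 29.2 * 8760 / 2475 = 103.4 kg/year

103.4 kg/year


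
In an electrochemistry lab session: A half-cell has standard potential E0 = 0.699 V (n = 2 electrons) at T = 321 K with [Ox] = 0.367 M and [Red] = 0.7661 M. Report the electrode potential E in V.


Apply the Nernst equation: E = E0 + (RT/nF)*ln([Ox]/[Red])
Step 1: RT/nF = 8.314*321/(2*96485) = 0.0138301 V
Step 2: [Ox]/[Red] = 0.367/0.7661 = 0.47905
Step 3: ln(0.47905) = -0.73595
Step 4: correction = 0.0138301 * -0.73595 = -0.01 V
E = 0.699 + -0.01 = 0.689 V

0.689 V


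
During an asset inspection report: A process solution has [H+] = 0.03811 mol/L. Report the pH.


pH = −log10[H+]
pH = −log10(0.03811) = 1.42

1.42


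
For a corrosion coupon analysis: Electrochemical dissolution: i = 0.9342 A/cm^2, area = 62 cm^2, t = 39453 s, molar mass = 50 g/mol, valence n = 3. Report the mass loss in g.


Apply Faraday's law: m = i*A*t*M / (n*F)
Total charge passed Q = i*A*t = 0.9342*62*39453 = 2285133.5412 C
m = Q*M/(n*F) = 2285133.5412*50/(3*96485) = 394.7304 g

394.7304 g


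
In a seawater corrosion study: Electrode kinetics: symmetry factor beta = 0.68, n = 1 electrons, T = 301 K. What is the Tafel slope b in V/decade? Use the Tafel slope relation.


Apply the Tafel slope relation: b = 2.303*R*T/(beta*n*F)
Numerator: 2.303 * 8.314 * 301 = 5763.29
Denominator: 0.68 * 1 * 96485 = 65609.8
b = 5763.29 / 65609.8 = 0.0878 V/decade

0.0878 V/decade


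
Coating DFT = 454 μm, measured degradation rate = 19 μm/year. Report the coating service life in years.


Service life = thickness / degradation rate
Life = 454 / 19 = 23.9 years

23.9 years


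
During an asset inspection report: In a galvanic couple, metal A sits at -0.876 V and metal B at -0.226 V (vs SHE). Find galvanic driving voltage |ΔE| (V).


Driving voltage is the absolute potential difference.
|ΔE| = |-0.876 − (-0.226)| = 0.65 V

0.65 V


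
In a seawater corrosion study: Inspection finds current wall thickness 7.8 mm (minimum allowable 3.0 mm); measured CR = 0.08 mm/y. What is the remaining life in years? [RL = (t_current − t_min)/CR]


Apply the remaining-life relation: RL = (t_current − t_min) / CR
RL = (7.8 − 3.0) / 0.08 = 4.8 / 0.08 = 60.0 years

60.0 years


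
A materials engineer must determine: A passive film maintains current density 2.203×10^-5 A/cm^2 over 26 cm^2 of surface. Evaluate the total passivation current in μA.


I = i_pass * A, then convert A → μA (×10^6)
I = 2.203×10^-5 * 26 * 10^6 = 572.78 μA

572.78 μA


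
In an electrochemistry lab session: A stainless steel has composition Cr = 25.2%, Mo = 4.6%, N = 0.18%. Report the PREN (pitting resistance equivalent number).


Apply the PREN formula: PREN = Cr + 3.3*Mo + 16*N
PREN = 25.2 + 3.3*4.6 + 16*0.18
PREN = 25.2 + 15.18 + 2.88 = 43.26

43.26


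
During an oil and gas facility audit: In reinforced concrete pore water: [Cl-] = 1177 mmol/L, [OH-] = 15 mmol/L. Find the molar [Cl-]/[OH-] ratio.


Threshold parameter = [Cl-] / [OH-] (molar basis; both in mmol/L, so units cancel)
Ratio = 1177 / 15 = 78.47

78.47


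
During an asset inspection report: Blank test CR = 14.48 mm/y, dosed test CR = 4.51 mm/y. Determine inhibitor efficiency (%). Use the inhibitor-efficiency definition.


Apply the inhibitor-efficiency definition: IE = (CR_blank − CR_inh)/CR_blank × 100
IE = (14.48 − 4.51) / 14.48 × 100
IE = 9.97 / 14.48 × 100 = 68.9 %

68.9 %


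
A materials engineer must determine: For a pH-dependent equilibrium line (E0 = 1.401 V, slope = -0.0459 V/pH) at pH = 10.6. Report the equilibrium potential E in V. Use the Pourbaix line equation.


Apply the Pourbaix line equation: E = E0 + slope*pH
E = 1.401 + (-0.0459)*10.6 = 1.401 + (-0.48654) = 0.91446 V
Rounded to 4 decimal places: E = 0.9145 V

0.9145 V


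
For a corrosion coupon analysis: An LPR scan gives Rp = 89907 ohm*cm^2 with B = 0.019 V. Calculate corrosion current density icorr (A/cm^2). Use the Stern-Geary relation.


Apply the Stern-Geary relation: icorr = B / Rp
icorr = 0.019 / 89907 = 2.113×10^-7 A/cm^2

2.113×10^-7 A/cm^2


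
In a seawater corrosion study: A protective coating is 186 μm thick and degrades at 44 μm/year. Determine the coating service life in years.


Service life = thickness / degradation rate
Life = 186 / 44 = 4.2 years

4.2 years


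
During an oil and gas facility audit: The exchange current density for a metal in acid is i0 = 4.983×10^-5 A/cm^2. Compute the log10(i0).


i0 = 4.983×10^-5 A/cm^2
log10(i0) = -4.303

-4.303


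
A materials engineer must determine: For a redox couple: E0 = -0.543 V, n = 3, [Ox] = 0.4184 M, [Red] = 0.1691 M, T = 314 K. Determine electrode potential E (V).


Apply the Nernst equation: E = E0 + (RT/nF)*ln([Ox]/[Red])
Step 1: RT/nF = 8.314*314/(3*96485) = 0.009019 V
Step 2: [Ox]/[Red] = 0.4184/0.1691 = 2.474276
Step 3: ln(2.474276) = 0.905948
Step 4: correction = 0.009019 * 0.905948 = 0.0082 V
E = -0.543 + 0.0082 = -0.5348 V

-0.5348 V


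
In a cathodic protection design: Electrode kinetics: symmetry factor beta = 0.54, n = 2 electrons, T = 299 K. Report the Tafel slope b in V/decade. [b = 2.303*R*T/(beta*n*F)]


Apply the Tafel slope relation: b = 2.303*R*T/(beta*n*F)
Numerator: 2.303 * 8.314 * 299 = 5725.0
Denominator: 0.54 * 2 * 96485 = 104203.8
b = 5725.0 / 104203.8 = 0.0549 V/decade

0.0549 V/decade


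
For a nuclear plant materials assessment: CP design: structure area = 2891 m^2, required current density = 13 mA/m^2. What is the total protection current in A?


I = area * current density, then convert mA → A (÷1000)
I = 2891 * 13 / 1000 = 37.58 A

37.58 A


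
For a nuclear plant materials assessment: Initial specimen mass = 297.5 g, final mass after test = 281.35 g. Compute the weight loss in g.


Weight loss = initial − final
WL = 297.5 − 281.35 = 16.15 g

16.15 g


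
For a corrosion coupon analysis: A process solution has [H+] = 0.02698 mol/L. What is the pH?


pH = −log10[H+]
pH = −log10(0.02698) = 1.57

1.57


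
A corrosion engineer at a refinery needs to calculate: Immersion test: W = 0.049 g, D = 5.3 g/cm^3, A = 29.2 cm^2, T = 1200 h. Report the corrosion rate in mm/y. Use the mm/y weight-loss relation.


Apply the mm/y weight-loss relation: CR = 87600 * W / (D * A * T)
Numerator: 87600 * 0.049 = 4292.4
Denominator: 5.3 * 29.2 * 1200 = 185712.0
CR = 4292.4 / 185712.0 = 0.0231 mm/y

0.0231 mm/y


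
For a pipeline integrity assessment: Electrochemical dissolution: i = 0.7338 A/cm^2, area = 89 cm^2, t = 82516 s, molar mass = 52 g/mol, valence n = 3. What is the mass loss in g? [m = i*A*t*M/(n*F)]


Apply Faraday's law: m = i*A*t*M / (n*F)
Total charge passed Q = i*A*t = 0.7338*89*82516 = 5388971.4312 C
m = Q*M/(n*F) = 5388971.4312*52/(3*96485) = 968.1177 g

968.1177 g


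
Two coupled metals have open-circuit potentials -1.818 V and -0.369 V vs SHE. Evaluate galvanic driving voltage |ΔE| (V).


Driving voltage is the absolute potential difference.
|ΔE| = |-1.818 − (-0.369)| = 1.449 V

1.449 V


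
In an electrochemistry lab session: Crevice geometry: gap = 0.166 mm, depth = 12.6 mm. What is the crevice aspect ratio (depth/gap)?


Aspect ratio = depth / gap
Ratio = 12.6 / 0.166 = 75.9

75.9


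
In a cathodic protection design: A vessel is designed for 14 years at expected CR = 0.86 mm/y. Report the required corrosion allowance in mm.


Corrosion allowance = CR × design life
CA = 0.86 * 14 = 12.04 mm

12.04 mm


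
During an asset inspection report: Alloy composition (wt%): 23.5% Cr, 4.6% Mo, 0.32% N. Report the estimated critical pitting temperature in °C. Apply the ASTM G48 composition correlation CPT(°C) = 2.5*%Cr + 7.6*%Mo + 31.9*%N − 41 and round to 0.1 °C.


Apply the ASTM G48 empirical CPT estimate: CPT(°C) = 2.5*%Cr + 7.6*%Mo + 31.9*%N − 41
2.5*23.5 = 58.75; 7.6*4.6 = 34.96; 31.9*0.32 = 10.208
CPT = 58.75 + 34.96 + 10.208 − 41 = 62.918 °C
Rounded to 0.1 °C: CPT ≈ 62.9 °C

62.9 °C


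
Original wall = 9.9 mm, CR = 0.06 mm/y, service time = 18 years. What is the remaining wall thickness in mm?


Remaining wall = original − CR × time
t = 9.9 − 0.06*18 = 9.9 − 1.08 = 8.82 mm

8.82 mm


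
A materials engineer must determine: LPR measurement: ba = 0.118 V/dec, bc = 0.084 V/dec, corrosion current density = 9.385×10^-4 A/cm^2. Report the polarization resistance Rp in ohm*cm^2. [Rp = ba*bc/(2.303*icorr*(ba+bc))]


Apply the Stern-Geary equation: Rp = ba*bc / (2.303*icorr*(ba+bc))
ba*bc = 0.118*0.084 = 0.009912
ba+bc = 0.202; 2.303*icorr*(ba+bc) = 2.303*9.385×10^-4*0.202 = 4.3659583×10^-4
Rp = 0.009912 / 4.3659583×10^-4 = 22.7 ohm*cm^2

22.7 ohm*cm^2


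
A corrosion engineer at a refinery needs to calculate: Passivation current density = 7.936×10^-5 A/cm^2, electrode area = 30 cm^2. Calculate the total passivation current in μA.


I = i_pass * A, then convert A → μA (×10^6)
I = 7.936×10^-5 * 30 * 10^6 = 2380.8 μA

2380.8 μA


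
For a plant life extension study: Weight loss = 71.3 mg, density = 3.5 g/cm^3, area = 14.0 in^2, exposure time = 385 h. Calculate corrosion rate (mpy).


Apply the mpy weight-loss relation: CR = 534 * W / (D * A * T)
Numerator: 534 * 71.3 = 38074.2
Denominator: 3.5 * 14.0 * 385 = 18865.0
CR = 38074.2 / 18865.0 = 2.018 mpy

2.018 mpy


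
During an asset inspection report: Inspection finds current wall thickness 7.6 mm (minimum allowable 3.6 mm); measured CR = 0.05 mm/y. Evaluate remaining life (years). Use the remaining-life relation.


Apply the remaining-life relation: RL = (t_current − t_min) / CR
RL = (7.6 − 3.6) / 0.05 = 4.0 / 0.05 = 80.0 years

80.0 years


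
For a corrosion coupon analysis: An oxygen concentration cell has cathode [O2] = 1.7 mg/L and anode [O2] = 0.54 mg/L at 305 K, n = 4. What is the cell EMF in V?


Apply the Nernst concentration-cell relation: E = (RT/nF)*ln(C_cathode/C_anode)
RT/nF = 8.314*305/(4*96485) = 0.00657037 V
ln(1.7/0.54) = 1.14681
E = 0.00657037 * 1.14681 = 0.00753 V

0.00753 V


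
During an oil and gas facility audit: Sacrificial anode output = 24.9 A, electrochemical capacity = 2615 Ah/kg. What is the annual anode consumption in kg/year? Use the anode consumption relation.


Annual consumption = current * hours per year / capacity
Rate = 24.9 * 8760 / 2615 = 83.4 kg/year

83.4 kg/year


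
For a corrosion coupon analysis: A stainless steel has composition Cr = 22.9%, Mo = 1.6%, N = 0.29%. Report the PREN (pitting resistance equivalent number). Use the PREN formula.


Apply the PREN formula: PREN = Cr + 3.3*Mo + 16*N
PREN = 22.9 + 3.3*1.6 + 16*0.29
PREN = 22.9 + 5.28 + 4.64 = 32.82

32.82


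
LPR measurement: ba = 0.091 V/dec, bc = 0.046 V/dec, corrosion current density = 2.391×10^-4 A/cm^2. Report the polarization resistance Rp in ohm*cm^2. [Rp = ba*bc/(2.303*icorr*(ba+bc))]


Apply the Stern-Geary equation: Rp = ba*bc / (2.303*icorr*(ba+bc))
ba*bc = 0.091*0.046 = 0.004186
ba+bc = 0.137; 2.303*icorr*(ba+bc) = 2.303*2.391×10^-4*0.137 = 7.543868×10^-5
Rp = 0.004186 / 7.543868×10^-5 = 55.5 ohm*cm^2

55.5 ohm*cm^2


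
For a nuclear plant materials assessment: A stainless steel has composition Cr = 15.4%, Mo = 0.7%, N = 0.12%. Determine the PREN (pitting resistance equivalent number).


Apply the PREN formula: PREN = Cr + 3.3*Mo + 16*N
PREN = 15.4 + 3.3*0.7 + 16*0.12
PREN = 15.4 + 2.31 + 1.92 = 19.63

19.63


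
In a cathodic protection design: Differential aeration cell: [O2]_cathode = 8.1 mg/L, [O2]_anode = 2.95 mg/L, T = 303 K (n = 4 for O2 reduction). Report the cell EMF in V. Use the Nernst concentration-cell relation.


Apply the Nernst concentration-cell relation: E = (RT/nF)*ln(C_cathode/C_anode)
RT/nF = 8.314*303/(4*96485) = 0.00652729 V
ln(8.1/2.95) = 1.01006
E = 0.00652729 * 1.01006 = 0.00659 V

0.00659 V


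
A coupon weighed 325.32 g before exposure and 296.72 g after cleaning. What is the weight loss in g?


Weight loss = initial − final
WL = 325.32 − 296.72 = 28.6 g

28.6 g


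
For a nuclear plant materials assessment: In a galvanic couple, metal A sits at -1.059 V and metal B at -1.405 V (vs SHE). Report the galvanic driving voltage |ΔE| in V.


Driving voltage is the absolute potential difference.
|ΔE| = |-1.059 − (-1.405)| = 0.346 V

0.346 V


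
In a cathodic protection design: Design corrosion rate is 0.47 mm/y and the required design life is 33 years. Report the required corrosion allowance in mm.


Corrosion allowance = CR × design life
CA = 0.47 * 33 = 15.51 mm

15.51 mm


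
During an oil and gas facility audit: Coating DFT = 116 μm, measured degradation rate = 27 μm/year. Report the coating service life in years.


Service life = thickness / degradation rate
Life = 116 / 27 = 4.3 years

4.3 years


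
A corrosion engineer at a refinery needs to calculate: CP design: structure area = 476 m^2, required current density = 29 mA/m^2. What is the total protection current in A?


I = area * current density, then convert mA → A (÷1000)
I = 476 * 29 / 1000 = 13.8 A

13.8 A


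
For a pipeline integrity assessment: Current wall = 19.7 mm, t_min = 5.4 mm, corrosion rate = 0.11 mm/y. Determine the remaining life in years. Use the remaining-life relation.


Apply the remaining-life relation: RL = (t_current − t_min) / CR
RL = (19.7 − 5.4) / 0.11 = 14.3 / 0.11 = 130.0 years

130.0 years


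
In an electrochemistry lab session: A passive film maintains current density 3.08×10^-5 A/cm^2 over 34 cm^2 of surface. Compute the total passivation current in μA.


I = i_pass * A, then convert A → μA (×10^6)
I = 3.08×10^-5 * 34 * 10^6 = 1047.2 μA

1047.2 μA


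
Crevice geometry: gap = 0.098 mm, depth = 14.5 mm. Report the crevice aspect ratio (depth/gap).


Aspect ratio = depth / gap
Ratio = 14.5 / 0.098 = 148.0

148.0


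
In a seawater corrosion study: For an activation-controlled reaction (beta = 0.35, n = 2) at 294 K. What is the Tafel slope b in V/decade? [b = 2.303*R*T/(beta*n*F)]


Apply the Tafel slope relation: b = 2.303*R*T/(beta*n*F)
Numerator: 2.303 * 8.314 * 294 = 5629.26
Denominator: 0.35 * 2 * 96485 = 67539.5
b = 5629.26 / 67539.5 = 0.083 V/decade

0.083 V/decade


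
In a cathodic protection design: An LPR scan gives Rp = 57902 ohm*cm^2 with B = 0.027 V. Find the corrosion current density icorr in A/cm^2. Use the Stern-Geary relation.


Apply the Stern-Geary relation: icorr = B / Rp
icorr = 0.027 / 57902 = 4.663×10^-7 A/cm^2

4.663×10^-7 A/cm^2


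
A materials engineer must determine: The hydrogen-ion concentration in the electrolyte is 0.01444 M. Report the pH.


pH = −log10[H+]
pH = −log10(0.01444) = 1.84

1.84


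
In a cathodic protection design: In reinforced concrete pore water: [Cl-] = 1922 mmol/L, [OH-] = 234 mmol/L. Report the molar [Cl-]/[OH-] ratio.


Threshold parameter = [Cl-] / [OH-] (molar basis; both in mmol/L, so units cancel)
Ratio = 1922 / 234 = 8.21

8.21


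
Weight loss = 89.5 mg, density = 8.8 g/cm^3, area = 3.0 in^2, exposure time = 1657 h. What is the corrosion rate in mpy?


Apply the mpy weight-loss relation: CR = 534 * W / (D * A * T)
Numerator: 534 * 89.5 = 47793.0
Denominator: 8.8 * 3.0 * 1657 = 43744.8
CR = 47793.0 / 43744.8 = 1.0925 mpy

1.0925 mpy


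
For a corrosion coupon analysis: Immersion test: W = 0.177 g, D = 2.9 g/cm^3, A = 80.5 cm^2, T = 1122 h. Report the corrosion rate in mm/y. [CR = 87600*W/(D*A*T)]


Apply the mm/y weight-loss relation: CR = 87600 * W / (D * A * T)
Numerator: 87600 * 0.177 = 15505.2
Denominator: 2.9 * 80.5 * 1122 = 261930.9
CR = 15505.2 / 261930.9 = 0.0592 mm/y

0.0592 mm/y


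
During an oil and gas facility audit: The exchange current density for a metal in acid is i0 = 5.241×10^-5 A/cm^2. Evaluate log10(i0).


i0 = 5.241×10^-5 A/cm^2
log10(i0) = -4.281

-4.281


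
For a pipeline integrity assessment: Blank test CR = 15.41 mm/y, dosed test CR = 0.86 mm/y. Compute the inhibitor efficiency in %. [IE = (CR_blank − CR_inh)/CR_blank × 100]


Apply the inhibitor-efficiency definition: IE = (CR_blank − CR_inh)/CR_blank × 100
IE = (15.41 − 0.86) / 15.41 × 100
IE = 14.55 / 15.41 × 100 = 94.4 %

94.4 %


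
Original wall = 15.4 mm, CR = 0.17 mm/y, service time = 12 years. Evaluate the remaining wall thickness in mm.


Remaining wall = original − CR × time
t = 15.4 − 0.17*12 = 15.4 − 2.04 = 13.36 mm

13.36 mm


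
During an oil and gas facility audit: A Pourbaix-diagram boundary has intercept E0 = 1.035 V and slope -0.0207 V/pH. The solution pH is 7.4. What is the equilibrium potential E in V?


Apply the Pourbaix line equation: E = E0 + slope*pH
E = 1.035 + (-0.0207)*7.4 = 1.035 + (-0.15318) = 0.88182 V
Rounded to 3 decimal places: E = 0.882 V

0.882 V


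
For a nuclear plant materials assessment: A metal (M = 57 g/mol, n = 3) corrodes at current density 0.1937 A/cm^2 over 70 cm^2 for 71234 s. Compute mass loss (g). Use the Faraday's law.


Apply Faraday's law: m = i*A*t*M / (n*F)
Total charge passed Q = i*A*t = 0.1937*70*71234 = 965861.806 C
m = Q*M/(n*F) = 965861.806*57/(3*96485) = 190.1992 g

190.1992 g


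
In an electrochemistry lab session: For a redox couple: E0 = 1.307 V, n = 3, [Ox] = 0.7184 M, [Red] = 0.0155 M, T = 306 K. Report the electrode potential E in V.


Apply the Nernst equation: E = E0 + (RT/nF)*ln([Ox]/[Red])
Step 1: RT/nF = 8.314*306/(3*96485) = 0.00878922 V
Step 2: [Ox]/[Red] = 0.7184/0.0155 = 46.348387
Step 3: ln(46.348387) = 3.836186
Step 4: correction = 0.00878922 * 3.836186 = 0.034 V
E = 1.307 + 0.034 = 1.341 V

1.341 V


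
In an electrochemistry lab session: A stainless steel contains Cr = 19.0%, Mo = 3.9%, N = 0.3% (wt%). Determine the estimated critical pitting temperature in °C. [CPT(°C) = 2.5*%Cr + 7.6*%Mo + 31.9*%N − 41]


Apply the ASTM G48 empirical CPT estimate: CPT(°C) = 2.5*%Cr + 7.6*%Mo + 31.9*%N − 41
2.5*19.0 = 47.5; 7.6*3.9 = 29.64; 31.9*0.3 = 9.57
CPT = 47.5 + 29.64 + 9.57 − 41 = 45.71 °C
Rounded to 0.1 °C: CPT ≈ 45.7 °C

45.7 °C


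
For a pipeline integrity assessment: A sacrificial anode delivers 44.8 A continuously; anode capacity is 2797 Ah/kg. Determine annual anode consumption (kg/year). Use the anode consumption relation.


Annual consumption = current * hours per year / capacity
Rate = 44.8 * 8760 / 2797 = 140.3 kg/year

140.3 kg/year


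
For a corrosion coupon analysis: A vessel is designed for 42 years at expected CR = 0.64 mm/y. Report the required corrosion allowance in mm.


Corrosion allowance = CR × design life
CA = 0.64 * 42 = 26.88 mm

26.88 mm


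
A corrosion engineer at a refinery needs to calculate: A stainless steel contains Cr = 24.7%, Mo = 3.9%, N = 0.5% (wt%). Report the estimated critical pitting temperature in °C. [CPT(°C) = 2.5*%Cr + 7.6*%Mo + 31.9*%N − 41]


Apply the ASTM G48 empirical CPT estimate: CPT(°C) = 2.5*%Cr + 7.6*%Mo + 31.9*%N − 41
2.5*24.7 = 61.75; 7.6*3.9 = 29.64; 31.9*0.5 = 15.95
CPT = 61.75 + 29.64 + 15.95 − 41 = 66.34 °C
Rounded to 0.1 °C: CPT ≈ 66.3 °C

66.3 °C


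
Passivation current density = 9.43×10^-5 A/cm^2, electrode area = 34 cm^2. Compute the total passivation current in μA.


I = i_pass * A, then convert A → μA (×10^6)
I = 9.43×10^-5 * 34 * 10^6 = 3206.2 μA

3206.2 μA


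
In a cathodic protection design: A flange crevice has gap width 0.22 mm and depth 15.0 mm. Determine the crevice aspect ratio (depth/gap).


Aspect ratio = depth / gap
Ratio = 15.0 / 0.22 = 68.2

68.2


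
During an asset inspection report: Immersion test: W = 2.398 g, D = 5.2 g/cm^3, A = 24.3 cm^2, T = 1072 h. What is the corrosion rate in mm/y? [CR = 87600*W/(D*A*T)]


Apply the mm/y weight-loss relation: CR = 87600 * W / (D * A * T)
Numerator: 87600 * 2.398 = 210064.8
Denominator: 5.2 * 24.3 * 1072 = 135457.92
CR = 210064.8 / 135457.92 = 1.550775 mm/y

1.550775 mm/y


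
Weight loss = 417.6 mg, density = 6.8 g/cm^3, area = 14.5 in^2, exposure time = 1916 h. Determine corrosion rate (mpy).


Apply the mpy weight-loss relation: CR = 534 * W / (D * A * T)
Numerator: 534 * 417.6 = 222998.4
Denominator: 6.8 * 14.5 * 1916 = 188917.6
CR = 222998.4 / 188917.6 = 1.1804 mpy

1.1804 mpy


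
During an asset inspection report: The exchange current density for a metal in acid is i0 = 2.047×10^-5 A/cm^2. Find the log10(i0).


i0 = 2.047×10^-5 A/cm^2
log10(i0) = -4.689

-4.689


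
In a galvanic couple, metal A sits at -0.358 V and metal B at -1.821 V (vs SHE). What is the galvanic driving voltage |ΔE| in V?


Driving voltage is the absolute potential difference.
|ΔE| = |-0.358 − (-1.821)| = 1.463 V

1.463 V


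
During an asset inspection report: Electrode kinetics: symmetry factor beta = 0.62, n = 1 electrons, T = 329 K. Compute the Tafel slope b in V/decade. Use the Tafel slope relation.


Apply the Tafel slope relation: b = 2.303*R*T/(beta*n*F)
Numerator: 2.303 * 8.314 * 329 = 6299.41
Denominator: 0.62 * 1 * 96485 = 59820.7
b = 6299.41 / 59820.7 = 0.105 V/decade

0.105 V/decade


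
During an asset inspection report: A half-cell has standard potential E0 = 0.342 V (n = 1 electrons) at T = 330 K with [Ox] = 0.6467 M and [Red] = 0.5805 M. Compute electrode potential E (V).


Apply the Nernst equation: E = E0 + (RT/nF)*ln([Ox]/[Red])
Step 1: RT/nF = 8.314*330/(1*96485) = 0.02843572 V
Step 2: [Ox]/[Red] = 0.6467/0.5805 = 1.11404
Step 3: ln(1.11404) = 0.107993
Step 4: correction = 0.02843572 * 0.107993 = 0.003 V
E = 0.342 + 0.003 = 0.345 V

0.345 V


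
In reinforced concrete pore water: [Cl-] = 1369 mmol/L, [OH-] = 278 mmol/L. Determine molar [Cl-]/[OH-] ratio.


Threshold parameter = [Cl-] / [OH-] (molar basis; both in mmol/L, so units cancel)
Ratio = 1369 / 278 = 4.92

4.92


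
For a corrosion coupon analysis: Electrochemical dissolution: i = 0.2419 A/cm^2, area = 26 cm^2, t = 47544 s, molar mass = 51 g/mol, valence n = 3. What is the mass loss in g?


Apply Faraday's law: m = i*A*t*M / (n*F)
Total charge passed Q = i*A*t = 0.2419*26*47544 = 299023.2336 C
m = Q*M/(n*F) = 299023.2336*51/(3*96485) = 52.6859 g

52.6859 g


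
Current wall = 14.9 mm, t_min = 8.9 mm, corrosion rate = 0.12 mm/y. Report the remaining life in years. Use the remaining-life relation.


Apply the remaining-life relation: RL = (t_current − t_min) / CR
RL = (14.9 − 8.9) / 0.12 = 6.0 / 0.12 = 50.0 years

50.0 years


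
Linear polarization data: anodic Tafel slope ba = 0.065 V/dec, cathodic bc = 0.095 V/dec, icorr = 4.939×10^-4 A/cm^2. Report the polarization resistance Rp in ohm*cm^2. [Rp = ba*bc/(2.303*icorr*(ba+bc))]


Apply the Stern-Geary equation: Rp = ba*bc / (2.303*icorr*(ba+bc))
ba*bc = 0.065*0.095 = 0.006175
ba+bc = 0.16; 2.303*icorr*(ba+bc) = 2.303*4.939×10^-4*0.16 = 1.8199227×10^-4
Rp = 0.006175 / 1.8199227×10^-4 = 33.93 ohm*cm^2

33.93 ohm*cm^2


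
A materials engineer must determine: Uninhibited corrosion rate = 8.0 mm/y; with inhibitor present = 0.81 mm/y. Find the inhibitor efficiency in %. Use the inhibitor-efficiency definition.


Apply the inhibitor-efficiency definition: IE = (CR_blank − CR_inh)/CR_blank × 100
IE = (8.0 − 0.81) / 8.0 × 100
IE = 7.19 / 8.0 × 100 = 89.9 %

89.9 %


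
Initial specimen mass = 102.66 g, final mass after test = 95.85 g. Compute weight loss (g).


Weight loss = initial − final
WL = 102.66 − 95.85 = 6.81 g

6.81 g


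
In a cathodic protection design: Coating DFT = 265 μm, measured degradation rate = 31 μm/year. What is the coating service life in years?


Service life = thickness / degradation rate
Life = 265 / 31 = 8.5 years

8.5 years


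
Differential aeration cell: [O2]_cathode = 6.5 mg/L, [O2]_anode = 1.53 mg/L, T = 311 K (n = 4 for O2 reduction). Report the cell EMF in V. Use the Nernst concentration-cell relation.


Apply the Nernst concentration-cell relation: E = (RT/nF)*ln(C_cathode/C_anode)
RT/nF = 8.314*311/(4*96485) = 0.00669963 V
ln(6.5/1.53) = 1.44653
E = 0.00669963 * 1.44653 = 0.00969 V

0.00969 V


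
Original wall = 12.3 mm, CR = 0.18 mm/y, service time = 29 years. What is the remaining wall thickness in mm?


Remaining wall = original − CR × time
t = 12.3 − 0.18*29 = 12.3 − 5.22 = 7.08 mm

7.08 mm


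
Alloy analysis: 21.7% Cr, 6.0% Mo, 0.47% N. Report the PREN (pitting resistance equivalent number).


Apply the PREN formula: PREN = Cr + 3.3*Mo + 16*N
PREN = 21.7 + 3.3*6.0 + 16*0.47
PREN = 21.7 + 19.8 + 7.52 = 49.02

49.02


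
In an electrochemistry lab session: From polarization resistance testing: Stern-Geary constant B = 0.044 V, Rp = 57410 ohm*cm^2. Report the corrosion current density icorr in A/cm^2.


Apply the Stern-Geary relation: icorr = B / Rp
icorr = 0.044 / 57410 = 7.664×10^-7 A/cm^2

7.664×10^-7 A/cm^2


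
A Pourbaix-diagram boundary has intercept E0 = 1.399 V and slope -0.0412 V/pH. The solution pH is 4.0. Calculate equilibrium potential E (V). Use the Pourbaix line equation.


Apply the Pourbaix line equation: E = E0 + slope*pH
E = 1.399 + (-0.0412)*4.0 = 1.399 + (-0.1648) = 1.2342 V
Rounded to 3 decimal places: E = 1.234 V

1.234 V


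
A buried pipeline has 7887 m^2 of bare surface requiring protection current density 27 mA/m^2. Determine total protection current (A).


I = area * current density, then convert mA → A (÷1000)
I = 7887 * 27 / 1000 = 212.95 A

212.95 A


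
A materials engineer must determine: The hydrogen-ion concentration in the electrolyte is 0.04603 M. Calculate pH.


pH = −log10[H+]
pH = −log10(0.04603) = 1.34

1.34


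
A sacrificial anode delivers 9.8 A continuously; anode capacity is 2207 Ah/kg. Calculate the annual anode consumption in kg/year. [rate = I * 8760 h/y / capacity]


Annual consumption = current * hours per year / capacity
Rate = 9.8 * 8760 / 2207 = 38.9 kg/year

38.9 kg/year


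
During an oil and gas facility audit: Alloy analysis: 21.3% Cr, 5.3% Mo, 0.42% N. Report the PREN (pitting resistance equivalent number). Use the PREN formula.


Apply the PREN formula: PREN = Cr + 3.3*Mo + 16*N
PREN = 21.3 + 3.3*5.3 + 16*0.42
PREN = 21.3 + 17.49 + 6.72 = 45.51

45.51


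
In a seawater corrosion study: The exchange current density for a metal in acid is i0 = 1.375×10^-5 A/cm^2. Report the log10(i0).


i0 = 1.375×10^-5 A/cm^2
log10(i0) = -4.862

-4.862


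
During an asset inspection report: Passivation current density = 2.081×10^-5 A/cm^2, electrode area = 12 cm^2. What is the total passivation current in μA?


I = i_pass * A, then convert A → μA (×10^6)
I = 2.081×10^-5 * 12 * 10^6 = 249.72 μA

249.72 μA


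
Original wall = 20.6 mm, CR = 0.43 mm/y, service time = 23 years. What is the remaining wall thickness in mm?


Remaining wall = original − CR × time
t = 20.6 − 0.43*23 = 20.6 − 9.89 = 10.71 mm

10.71 mm


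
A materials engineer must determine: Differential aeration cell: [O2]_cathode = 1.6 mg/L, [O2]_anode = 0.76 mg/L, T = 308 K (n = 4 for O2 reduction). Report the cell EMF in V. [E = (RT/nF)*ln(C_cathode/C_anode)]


Apply the Nernst concentration-cell relation: E = (RT/nF)*ln(C_cathode/C_anode)
RT/nF = 8.314*308/(4*96485) = 0.006635 V
ln(1.6/0.76) = 0.74444
E = 0.006635 * 0.74444 = 0.00494 V

0.00494 V


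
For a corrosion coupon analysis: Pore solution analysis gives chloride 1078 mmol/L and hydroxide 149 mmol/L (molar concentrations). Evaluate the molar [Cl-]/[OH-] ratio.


Threshold parameter = [Cl-] / [OH-] (molar basis; both in mmol/L, so units cancel)
Ratio = 1078 / 149 = 7.23

7.23


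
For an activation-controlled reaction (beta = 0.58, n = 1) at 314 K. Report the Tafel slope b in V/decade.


Apply the Tafel slope relation: b = 2.303*R*T/(beta*n*F)
Numerator: 2.303 * 8.314 * 314 = 6012.2
Denominator: 0.58 * 1 * 96485 = 55961.3
b = 6012.2 / 55961.3 = 0.107 V/decade

0.107 V/decade


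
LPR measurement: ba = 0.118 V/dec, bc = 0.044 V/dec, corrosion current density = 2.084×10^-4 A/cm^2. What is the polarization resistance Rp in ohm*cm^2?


Apply the Stern-Geary equation: Rp = ba*bc / (2.303*icorr*(ba+bc))
ba*bc = 0.118*0.044 = 0.005192
ba+bc = 0.162; 2.303*icorr*(ba+bc) = 2.303*2.084×10^-4*0.162 = 7.7751122×10^-5
Rp = 0.005192 / 7.7751122×10^-5 = 66.8 ohm*cm^2

66.8 ohm*cm^2
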